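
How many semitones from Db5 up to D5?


Absolute semitone position = octave×12 + chromatic position
Db5: 5×12 + 1 = 61
D5: 5×12 + 2 = 62
Difference = 62 - 61 = 1
= 1 semitone


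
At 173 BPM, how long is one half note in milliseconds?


Let's work it out.
One quarter-note beat = 60000 / BPM = 60000 / 173 ms
Half note = 2 × quarter note
Duration = 2 × 60000 / 173 = 120000 / 173
= 693.6 ms


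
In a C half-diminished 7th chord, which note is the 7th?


Half-diminished 7th chord = root + minor 3rd + diminished 5th + minor 7th
Seventh chords stack in thirds, so the letter names are C-E-G-B
Root: C
Minor 3rd above C: Eb
Diminished 5th above C: Gb
Minor 7th above C: Bb
The 7th = Bb


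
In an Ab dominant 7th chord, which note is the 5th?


Dominant 7th chord = root + major 3rd + perfect 5th + minor 7th
Seventh chords stack in thirds, so the letter names are A-C-E-G
Root: Ab
Major 3rd above Ab: C
Perfect 5th above Ab: Eb
Minor 7th above Ab: Gb
The 5th = Eb


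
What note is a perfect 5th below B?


A 5th spans 5 letter names, so from B we land on E
A perfect 5th = 7 semitones below B
Spell E at that pitch: E
= E


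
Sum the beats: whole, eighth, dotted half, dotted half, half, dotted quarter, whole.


Beat values:
  whole = 4 beats
  eighth = 0.5 beats
  dotted half = 3 beats
  dotted half = 3 beats
  half = 2 beats
  dotted quarter = 1.5 beats
  whole = 4 beats
Sum = 4 + 0.5 + 3 + 3 + 2 + 1.5 + 4
= 18 beats


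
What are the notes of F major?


Major scale pattern: W-W-H-W-W-W-H (2-2-1-2-2-2-1 semitones)
Starting from F:
  F + 2 semitones → G
  G + 2 semitones → A
  A + 1 semitone → Bb
  Bb + 2 semitones → C
  C + 2 semitones → D
  D + 2 semitones → E
  E + 1 semitone → F
Scale = F G A Bb C D E


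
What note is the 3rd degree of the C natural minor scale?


Let's work it out.
Natural minor scale pattern: W-H-W-W-H-W-W (2-1-2-2-1-2-2 semitones)
Starting from C:
  C + 2 semitones → D
  D + 1 semitone → Eb
  Eb + 2 semitones → F
  F + 2 semitones → G
  G + 1 semitone → Ab
  Ab + 2 semitones → Bb
  Bb + 2 semitones → C
Scale: C D Eb F G Ab Bb
Degree 3 = Eb


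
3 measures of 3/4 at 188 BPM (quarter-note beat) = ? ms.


Working:
Quarter-note beat duration = 60000 / 188 ms
Beats per measure (3/4) = 3
One measure = 3 × 60000 / 188 = 180000 / 188 ms
3 measures = 3 × 180000 / 188 = 540000 / 188
= 2872.3 ms


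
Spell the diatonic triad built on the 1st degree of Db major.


Let's work it out.
Db major scale: Db Eb F Gb Ab Bb C
Diatonic triad on degree 1 stacks scale notes 1, 3, 5: Db F Ab
Db→F = 4 semitones; Db→Ab = 7 semitones → major triad
= Db F Ab (major)


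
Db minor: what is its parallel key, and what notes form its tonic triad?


Step by step:
Parallel keys share the same tonic but differ in mode
Db minor → parallel is Db major
Tonic triad of Db major = Db F Ab
= Db major; triad = Db F Ab


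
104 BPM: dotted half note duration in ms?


Reasoning:
One quarter-note beat = 60000 / BPM = 60000 / 104 ms
Dotted half note = 3 × quarter note
Duration = 3 × 60000 / 104 = 180000 / 104
= 1730.8 ms


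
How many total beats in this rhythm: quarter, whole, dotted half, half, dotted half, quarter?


Solution.
Beat values:
  quarter = 1 beat
  whole = 4 beats
  dotted half = 3 beats
  half = 2 beats
  dotted half = 3 beats
  quarter = 1 beat
Sum = 1 + 4 + 3 + 2 + 3 + 1
= 14 beats


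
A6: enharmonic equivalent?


Enharmonic notes sound the same pitch but are spelled with different letter names
A and G## name the same pitch class
= G##6


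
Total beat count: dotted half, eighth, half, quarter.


Beat values:
  dotted half = 3 beats
  eighth = 0.5 beats
  half = 2 beats
  quarter = 1 beat
Sum = 3 + 0.5 + 2 + 1
= 6.5 beats


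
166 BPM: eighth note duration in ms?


Working:
One quarter-note beat = 60000 / BPM = 60000 / 166 ms
Eighth note = 1/2 × quarter note
Duration = 1/2 × 60000 / 166 = 30000 / 166
= 180.7 ms


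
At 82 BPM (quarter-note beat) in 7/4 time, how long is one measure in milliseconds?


Reasoning:
Quarter-note beat duration = 60000 / 82 ms
Beats per measure (7/4) = 7
One measure = 7 × 60000 / 82 = 420000 / 82 ms
= 5122.0 ms


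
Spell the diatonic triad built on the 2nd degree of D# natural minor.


D# natural minor scale: D# E# F# G# A# B C#
Diatonic triad on degree 2 stacks scale notes 2, 4, 6: E# G# B
E#→G# = 3 semitones; E#→B = 6 semitones → diminished triad
= E# G# B (diminished)


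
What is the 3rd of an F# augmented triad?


Working:
Augmented triad = root + major 3rd (4 semitones) + augmented 5th (8 semitones)
A triad on F# stacks thirds, so the chord tones use letter names F-A-C
Root: F#
Major 3rd above F#: A#
Augmented 5th above F#: C##
The 3rd = A#


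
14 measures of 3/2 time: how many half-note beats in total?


Reasoning:
Time signature 3/2: the bottom number 2 means the half note gets one count
The top number 3 means 3 half-note beats per measure
Total = 3 × 14 measures
= 42 half-note beats


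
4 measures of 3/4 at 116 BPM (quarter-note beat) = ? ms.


Let's work it out.
Quarter-note beat duration = 60000 / 116 ms
Beats per measure (3/4) = 3
One measure = 3 × 60000 / 116 = 180000 / 116 ms
4 measures = 4 × 180000 / 116 = 720000 / 116
= 6206.9 ms


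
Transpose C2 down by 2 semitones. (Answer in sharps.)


Solution.
C2: chromatic position 0 in octave 2 → absolute = 2×12 + 0 = 24
Transpose down 2: 24 - 2 = 22
22 = 1×12 + 10 → A# in octave 1
Result = A#1


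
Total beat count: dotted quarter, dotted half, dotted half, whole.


Let's work it out.
Beat values:
  dotted quarter = 1.5 beats
  dotted half = 3 beats
  dotted half = 3 beats
  whole = 4 beats
Sum = 1.5 + 3 + 3 + 4
= 11.5 beats


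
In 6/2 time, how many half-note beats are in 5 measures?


Let's work it out.
Time signature 6/2: the bottom number 2 means the half note gets one count
The top number 6 means 6 half-note beats per measure
Total = 6 × 5 measures
= 30 half-note beats


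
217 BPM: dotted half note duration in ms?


Solution.
One quarter-note beat = 60000 / BPM = 60000 / 217 ms
Dotted half note = 3 × quarter note
Duration = 3 × 60000 / 217 = 180000 / 217
= 829.5 ms


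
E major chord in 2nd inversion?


Reasoning:
Root position: E G# B
2nd inversion: move root and 3rd up an octave
Bass note: B
Notes (bottom to top) = B E G#


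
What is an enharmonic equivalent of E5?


Solution.
Enharmonic notes sound the same pitch but are spelled with different letter names
E and Fb name the same pitch class
= Fb5


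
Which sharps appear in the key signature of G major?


Sharp major keys follow the circle of fifths: C(0), G(1), D(2), A(3), E(4), B(5), F#(6), C#(7)
G major has 1 sharp
Order of sharps: F# C# G# D# A# E# B# → first 1: F#
= F#


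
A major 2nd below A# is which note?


Step by step:
A 2nd spans 2 letter names, so from A we land on G
A major 2nd = 2 semitones below A#
Spell G at that pitch: G#
= G#


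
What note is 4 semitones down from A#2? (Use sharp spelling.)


Reasoning:
A#2: chromatic position 10 in octave 2 → absolute = 2×12 + 10 = 34
Transpose down 4: 34 - 4 = 30
30 = 2×12 + 6 → F# in octave 2
Result = F#2


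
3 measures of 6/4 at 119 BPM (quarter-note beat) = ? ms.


Step by step:
Quarter-note beat duration = 60000 / 119 ms
Beats per measure (6/4) = 6
One measure = 6 × 60000 / 119 = 360000 / 119 ms
3 measures = 3 × 360000 / 119 = 1080000 / 119
= 9075.6 ms


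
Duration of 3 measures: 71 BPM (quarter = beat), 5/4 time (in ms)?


Quarter-note beat duration = 60000 / 71 ms
Beats per measure (5/4) = 5
One measure = 5 × 60000 / 71 = 300000 / 71 ms
3 measures = 3 × 300000 / 71 = 900000 / 71
= 12676.1 ms


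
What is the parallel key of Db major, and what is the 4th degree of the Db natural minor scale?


Parallel keys share the same tonic but differ in mode
Db major → parallel is Db minor
Db natural minor scale: Db Eb Fb Gb Ab Bbb Cb
= Db minor; 4th degree = Gb


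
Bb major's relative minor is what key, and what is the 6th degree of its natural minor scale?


Working:
The relative minor shares the major's key signature and starts on its 6th degree
6th degree = a major 6th above the tonic; a major 6th above Bb is G
→ relative minor of Bb major is G minor
G natural minor scale: G A Bb C D Eb F
= G minor; 6th degree = Eb


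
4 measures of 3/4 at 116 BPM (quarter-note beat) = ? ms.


Quarter-note beat duration = 60000 / 116 ms
Beats per measure (3/4) = 3
One measure = 3 × 60000 / 116 = 180000 / 116 ms
4 measures = 4 × 180000 / 116 = 720000 / 116
= 6206.9 ms


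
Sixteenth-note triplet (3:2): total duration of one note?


Let's work it out.
Triplet: 3 notes occupy the space of 2 sixteenth notes
Space = 2 × 1/4 = 1/2 beats
Each triplet note = 1/2 / 3 = 1/6 beats
= 1/6 beats


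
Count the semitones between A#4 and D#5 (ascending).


Solution.
Absolute semitone position = octave×12 + chromatic position
A#4: 4×12 + 10 = 58
D#5: 5×12 + 3 = 63
Difference = 63 - 58 = 5
= 5 semitones


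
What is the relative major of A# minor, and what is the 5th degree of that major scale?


Solution.
The relative major shares the key signature and is a minor 3rd above the minor tonic
A minor 3rd above A# is C#
→ relative major of A# minor is C# major
C# major scale: C# D# E# F# G# A# B#
= C# major; 5th degree = G#


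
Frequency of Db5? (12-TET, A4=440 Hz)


Solution.
f = 440 × 2^(n/12) where n = semitones from A4
Db5: 4 semitones from A4
f = 440 × 2^(4/12)
f = 554.37 Hz


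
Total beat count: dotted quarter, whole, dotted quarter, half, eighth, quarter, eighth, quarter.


Beat values:
  dotted quarter = 1.5 beats
  whole = 4 beats
  dotted quarter = 1.5 beats
  half = 2 beats
  eighth = 0.5 beats
  quarter = 1 beat
  eighth = 0.5 beats
  quarter = 1 beat
Sum = 1.5 + 4 + 1.5 + 2 + 0.5 + 1 + 0.5 + 1
= 12 beats


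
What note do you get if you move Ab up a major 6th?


Reasoning:
major 6th: 6 letter names, 9 semitones
Letter: A + 5 → F
Pitch: Ab + 9 semitones, spelled as an F → F
= F


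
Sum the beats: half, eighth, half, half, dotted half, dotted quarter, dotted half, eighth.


Let's work it out.
Beat values:
  half = 2 beats
  eighth = 0.5 beats
  half = 2 beats
  half = 2 beats
  dotted half = 3 beats
  dotted quarter = 1.5 beats
  dotted half = 3 beats
  eighth = 0.5 beats
Sum = 2 + 0.5 + 2 + 2 + 3 + 1.5 + 3 + 0.5
= 14.5 beats


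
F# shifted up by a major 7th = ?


Let's work it out.
major 7th: 7 letter names, 11 semitones
Letter: F + 6 → E
Pitch: F# + 11 semitones, spelled as an E → E#
= E#


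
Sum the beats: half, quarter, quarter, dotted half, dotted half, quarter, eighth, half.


Let's work it out.
Beat values:
  half = 2 beats
  quarter = 1 beat
  quarter = 1 beat
  dotted half = 3 beats
  dotted half = 3 beats
  quarter = 1 beat
  eighth = 0.5 beats
  half = 2 beats
Sum = 2 + 1 + 1 + 3 + 3 + 1 + 0.5 + 2
= 13.5 beats


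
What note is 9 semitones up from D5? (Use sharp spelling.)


Solution.
D5: chromatic position 2 in octave 5 → absolute = 5×12 + 2 = 62
Transpose up 9: 62 + 9 = 71
71 = 5×12 + 11 → B in octave 5
Result = B5


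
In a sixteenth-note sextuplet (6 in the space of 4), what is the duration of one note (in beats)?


Working:
Sextuplet: 6 notes occupy the space of 4 sixteenth notes
Space = 4 × 1/4 = 1 beat
Each sextuplet note = 1 / 6 = 1/6 beats
= 1/6 beats


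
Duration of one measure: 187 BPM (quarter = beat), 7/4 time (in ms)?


Quarter-note beat duration = 60000 / 187 ms
Beats per measure (7/4) = 7
One measure = 7 × 60000 / 187 = 420000 / 187 ms
= 2246.0 ms


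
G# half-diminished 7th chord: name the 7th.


Half-diminished 7th chord = root + minor 3rd + diminished 5th + minor 7th
Seventh chords stack in thirds, so the letter names are G-B-D-F
Root: G#
Minor 3rd above G#: B
Diminished 5th above G#: D
Minor 7th above G#: F#
The 7th = F#


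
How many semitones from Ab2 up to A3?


Step by step:
Absolute semitone position = octave×12 + chromatic position
Ab2: 2×12 + 8 = 32
A3: 3×12 + 9 = 45
Difference = 45 - 32 = 13
= 13 semitones


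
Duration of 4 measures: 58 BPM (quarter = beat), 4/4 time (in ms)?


Let's work it out.
Quarter-note beat duration = 60000 / 58 ms
Beats per measure (4/4) = 4
One measure = 4 × 60000 / 58 = 240000 / 58 ms
4 measures = 4 × 240000 / 58 = 960000 / 58
= 16551.7 ms


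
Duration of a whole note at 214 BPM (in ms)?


Let's work it out.
One quarter-note beat = 60000 / BPM = 60000 / 214 ms
Whole note = 4 × quarter note
Duration = 4 × 60000 / 214 = 240000 / 214
= 1121.5 ms


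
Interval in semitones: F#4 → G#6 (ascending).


Solution.
Absolute semitone position = octave×12 + chromatic position
F#4: 4×12 + 6 = 54
G#6: 6×12 + 8 = 80
Difference = 80 - 54 = 26
= 26 semitones


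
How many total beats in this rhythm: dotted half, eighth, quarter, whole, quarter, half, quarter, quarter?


Solution.
Beat values:
  dotted half = 3 beats
  eighth = 0.5 beats
  quarter = 1 beat
  whole = 4 beats
  quarter = 1 beat
  half = 2 beats
  quarter = 1 beat
  quarter = 1 beat
Sum = 3 + 0.5 + 1 + 4 + 1 + 2 + 1 + 1
= 13.5 beats


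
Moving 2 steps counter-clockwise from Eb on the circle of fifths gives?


Step by step:
Each counter-clockwise step moves down a perfect 5th (= up a perfect 4th)
From Eb: Eb → Ab → Db
= Db


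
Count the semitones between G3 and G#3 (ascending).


Working:
Absolute semitone position = octave×12 + chromatic position
G3: 3×12 + 7 = 43
G#3: 3×12 + 8 = 44
Difference = 44 - 43 = 1
= 1 semitone


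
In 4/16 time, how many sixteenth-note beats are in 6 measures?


Time signature 4/16: the bottom number 16 means the sixteenth note gets one count
The top number 4 means 4 sixteenth-note beats per measure
Total = 4 × 6 measures
= 24 sixteenth-note beats


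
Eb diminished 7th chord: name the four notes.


Diminished 7th chord = root + minor 3rd + diminished 5th + diminished 7th
Seventh chords stack in thirds, so the letter names are E-G-B-D
Root: Eb
Minor 3rd above Eb: Gb
Diminished 5th above Eb: Bbb
Diminished 7th above Eb: Dbb
Chord = Eb Gb Bbb Dbb


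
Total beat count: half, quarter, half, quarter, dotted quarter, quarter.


Beat values:
  half = 2 beats
  quarter = 1 beat
  half = 2 beats
  quarter = 1 beat
  dotted quarter = 1.5 beats
  quarter = 1 beat
Sum = 2 + 1 + 2 + 1 + 1.5 + 1
= 8.5 beats


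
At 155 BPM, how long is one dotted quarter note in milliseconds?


Solution.
One quarter-note beat = 60000 / BPM = 60000 / 155 ms
Dotted quarter note = 3/2 × quarter note
Duration = 3/2 × 60000 / 155 = 90000 / 155
= 580.6 ms


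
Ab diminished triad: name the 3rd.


Diminished triad = root + minor 3rd (3 semitones) + diminished 5th (6 semitones)
A triad on Ab stacks thirds, so the chord tones use letter names A-C-E
Root: Ab
Minor 3rd above Ab: Cb
Diminished 5th above Ab: Ebb
The 3rd = Cb


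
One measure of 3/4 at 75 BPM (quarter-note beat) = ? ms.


Quarter-note beat duration = 60000 / 75 ms
Beats per measure (3/4) = 3
One measure = 3 × 60000 / 75 = 180000 / 75 ms
= 2400.0 ms


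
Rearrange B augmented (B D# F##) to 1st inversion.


Root position: B D# F##
1st inversion: move root up an octave
Bass note: D#
Notes (bottom to top) = D# F## B


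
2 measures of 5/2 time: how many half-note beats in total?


Let's work it out.
Time signature 5/2: the bottom number 2 means the half note gets one count
The top number 5 means 5 half-note beats per measure
Total = 5 × 2 measures
= 10 half-note beats


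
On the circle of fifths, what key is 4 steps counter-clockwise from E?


Reasoning:
Each counter-clockwise step moves down a perfect 5th (= up a perfect 4th)
From E: E → A → D → G → C
= C


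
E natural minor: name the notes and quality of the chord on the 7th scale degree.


Step by step:
E natural minor scale: E F# G A B C D
Diatonic triad on degree 7 stacks scale notes 7, 2, 4: D F# A
D→F# = 4 semitones; D→A = 7 semitones → major triad
= D F# A (major)


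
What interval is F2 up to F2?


Let's work it out.
Letter names: F → F spans 1 letter name → a unison
Semitones: F2 → F2 = 0 half-steps
A unison of 0 semitones is a perfect unison
= perfect unison


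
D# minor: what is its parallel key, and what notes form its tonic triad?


Working:
Parallel keys share the same tonic but differ in mode
D# minor → parallel is D# major
Tonic triad of D# major = D# F## A#
= D# major; triad = D# F## A#


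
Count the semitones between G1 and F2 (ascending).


Step by step:
Absolute semitone position = octave×12 + chromatic position
G1: 1×12 + 7 = 19
F2: 2×12 + 5 = 29
Difference = 29 - 19 = 10
= 10 semitones


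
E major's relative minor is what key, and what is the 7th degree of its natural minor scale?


Solution.
The relative minor shares the major's key signature and starts on its 6th degree
6th degree = a major 6th above the tonic; a major 6th above E is C#
→ relative minor of E major is C# minor
C# natural minor scale: C# D# E F# G# A B
= C# minor; 7th degree = B


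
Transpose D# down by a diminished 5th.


Reasoning:
diminished 5th: 5 letter names, 6 semitones
Letter: D - 4 → G
Pitch: D# - 6 semitones, spelled as a G → G##
= G##


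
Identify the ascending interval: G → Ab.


Solution.
Letter names: G → A spans 2 letter names → a 2nd
Semitones: G → Ab = 1 half-step
A 2nd of 1 semitone is a minor 2nd
= minor 2nd


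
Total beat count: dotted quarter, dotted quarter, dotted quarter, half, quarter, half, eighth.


Let's work it out.
Beat values:
  dotted quarter = 1.5 beats
  dotted quarter = 1.5 beats
  dotted quarter = 1.5 beats
  half = 2 beats
  quarter = 1 beat
  half = 2 beats
  eighth = 0.5 beats
Sum = 1.5 + 1.5 + 1.5 + 2 + 1 + 2 + 0.5
= 10 beats


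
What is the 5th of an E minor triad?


Minor triad = root + minor 3rd (3 semitones) + perfect 5th (7 semitones)
A triad on E stacks thirds, so the chord tones use letter names E-G-B
Root: E
Minor 3rd above E: G
Perfect 5th above E: B
The 5th = B


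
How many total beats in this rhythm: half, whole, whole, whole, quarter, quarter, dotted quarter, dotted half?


Reasoning:
Beat values:
  half = 2 beats
  whole = 4 beats
  whole = 4 beats
  whole = 4 beats
  quarter = 1 beat
  quarter = 1 beat
  dotted quarter = 1.5 beats
  dotted half = 3 beats
Sum = 2 + 4 + 4 + 4 + 1 + 1 + 1.5 + 3
= 20.5 beats


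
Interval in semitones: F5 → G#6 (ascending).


Absolute semitone position = octave×12 + chromatic position
F5: 5×12 + 5 = 65
G#6: 6×12 + 8 = 80
Difference = 80 - 65 = 15
= 15 semitones


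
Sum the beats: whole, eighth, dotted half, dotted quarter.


Step by step:
Beat values:
  whole = 4 beats
  eighth = 0.5 beats
  dotted half = 3 beats
  dotted quarter = 1.5 beats
Sum = 4 + 0.5 + 3 + 1.5
= 9 beats


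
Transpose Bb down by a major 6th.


Solution.
major 6th: 6 letter names, 9 semitones
Letter: B - 5 → D
Pitch: Bb - 9 semitones, spelled as a D → Db
= Db


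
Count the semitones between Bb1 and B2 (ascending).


Reasoning:
Absolute semitone position = octave×12 + chromatic position
Bb1: 1×12 + 10 = 22
B2: 2×12 + 11 = 35
Difference = 35 - 22 = 13
= 13 semitones


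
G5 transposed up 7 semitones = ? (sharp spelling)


Reasoning:
G5: chromatic position 7 in octave 5 → absolute = 5×12 + 7 = 67
Transpose up 7: 67 + 7 = 74
74 = 6×12 + 2 → D in octave 6
Result = D6


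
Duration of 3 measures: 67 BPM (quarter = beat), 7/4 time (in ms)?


Step by step:
Quarter-note beat duration = 60000 / 67 ms
Beats per measure (7/4) = 7
One measure = 7 × 60000 / 67 = 420000 / 67 ms
3 measures = 3 × 420000 / 67 = 1260000 / 67
= 18806.0 ms


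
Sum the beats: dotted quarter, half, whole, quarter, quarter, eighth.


Reasoning:
Beat values:
  dotted quarter = 1.5 beats
  half = 2 beats
  whole = 4 beats
  quarter = 1 beat
  quarter = 1 beat
  eighth = 0.5 beats
Sum = 1.5 + 2 + 4 + 1 + 1 + 0.5
= 10 beats


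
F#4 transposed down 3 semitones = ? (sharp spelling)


F#4: chromatic position 6 in octave 4 → absolute = 4×12 + 6 = 54
Transpose down 3: 54 - 3 = 51
51 = 4×12 + 3 → D# in octave 4
Result = D#4


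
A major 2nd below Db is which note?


Reasoning:
A 2nd spans 2 letter names, so from D we land on C
A major 2nd = 2 semitones below Db
Spell C at that pitch: Cb
= Cb


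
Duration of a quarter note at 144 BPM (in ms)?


Step by step:
One quarter-note beat = 60000 / BPM = 60000 / 144 ms
Duration = 60000 / 144
= 416.7 ms


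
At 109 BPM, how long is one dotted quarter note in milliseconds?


One quarter-note beat = 60000 / BPM = 60000 / 109 ms
Dotted quarter note = 3/2 × quarter note
Duration = 3/2 × 60000 / 109 = 90000 / 109
= 825.7 ms


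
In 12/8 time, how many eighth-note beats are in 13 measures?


Time signature 12/8: the bottom number 8 means the eighth note gets one count
The top number 12 means 12 eighth-note beats per measure
Total = 12 × 13 measures
= 156 eighth-note beats


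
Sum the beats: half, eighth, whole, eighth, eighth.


Beat values:
  half = 2 beats
  eighth = 0.5 beats
  whole = 4 beats
  eighth = 0.5 beats
  eighth = 0.5 beats
Sum = 2 + 0.5 + 4 + 0.5 + 0.5
= 7.5 beats


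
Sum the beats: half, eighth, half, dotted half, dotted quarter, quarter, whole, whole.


Solution.
Beat values:
  half = 2 beats
  eighth = 0.5 beats
  half = 2 beats
  dotted half = 3 beats
  dotted quarter = 1.5 beats
  quarter = 1 beat
  whole = 4 beats
  whole = 4 beats
Sum = 2 + 0.5 + 2 + 3 + 1.5 + 1 + 4 + 4
= 18 beats


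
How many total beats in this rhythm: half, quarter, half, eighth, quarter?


Reasoning:
Beat values:
  half = 2 beats
  quarter = 1 beat
  half = 2 beats
  eighth = 0.5 beats
  quarter = 1 beat
Sum = 2 + 1 + 2 + 0.5 + 1
= 6.5 beats


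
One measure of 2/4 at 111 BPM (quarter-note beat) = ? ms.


Working:
Quarter-note beat duration = 60000 / 111 ms
Beats per measure (2/4) = 2
One measure = 2 × 60000 / 111 = 120000 / 111 ms
= 1081.1 ms


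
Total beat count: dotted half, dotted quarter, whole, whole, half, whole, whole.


Beat values:
  dotted half = 3 beats
  dotted quarter = 1.5 beats
  whole = 4 beats
  whole = 4 beats
  half = 2 beats
  whole = 4 beats
  whole = 4 beats
Sum = 3 + 1.5 + 4 + 4 + 2 + 4 + 4
= 22.5 beats


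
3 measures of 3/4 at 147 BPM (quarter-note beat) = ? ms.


Solution.
Quarter-note beat duration = 60000 / 147 ms
Beats per measure (3/4) = 3
One measure = 3 × 60000 / 147 = 180000 / 147 ms
3 measures = 3 × 180000 / 147 = 540000 / 147
= 3673.5 ms


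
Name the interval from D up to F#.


Let's work it out.
Letter names: D → F spans 3 letter names → a 3rd
Semitones: D → F# = 4 half-steps
A 3rd of 4 semitones is a major 3rd
= major 3rd


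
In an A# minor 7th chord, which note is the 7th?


Minor 7th chord = root + minor 3rd + perfect 5th + minor 7th
Seventh chords stack in thirds, so the letter names are A-C-E-G
Root: A#
Minor 3rd above A#: C#
Perfect 5th above A#: E#
Minor 7th above A#: G#
The 7th = G#


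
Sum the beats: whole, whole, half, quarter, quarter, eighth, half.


Step by step:
Beat values:
  whole = 4 beats
  whole = 4 beats
  half = 2 beats
  quarter = 1 beat
  quarter = 1 beat
  eighth = 0.5 beats
  half = 2 beats
Sum = 4 + 4 + 2 + 1 + 1 + 0.5 + 2
= 14.5 beats


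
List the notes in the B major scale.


Working:
Major scale pattern: W-W-H-W-W-W-H (2-2-1-2-2-2-1 semitones)
Starting from B:
  B + 2 semitones → C#
  C# + 2 semitones → D#
  D# + 1 semitone → E
  E + 2 semitones → F#
  F# + 2 semitones → G#
  G# + 2 semitones → A#
  A# + 1 semitone → B
Scale = B C# D# E F# G# A#


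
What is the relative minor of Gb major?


Step by step:
The relative minor shares the major's key signature and starts on its 6th degree
6th degree = a major 6th above the tonic; a major 6th above Gb is Eb
→ relative minor of Gb major is Eb minor
= Eb minor


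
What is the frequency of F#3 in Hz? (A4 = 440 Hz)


Reasoning:
f = 440 × 2^(n/12) where n = semitones from A4
F#3: -15 semitones from A4
f = 440 × 2^(-15/12)
f = 185.00 Hz


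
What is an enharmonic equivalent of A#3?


Working:
Enharmonic notes sound the same pitch but are spelled with different letter names
A# and Bb name the same pitch class
= Bb3


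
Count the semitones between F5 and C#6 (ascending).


Absolute semitone position = octave×12 + chromatic position
F5: 5×12 + 5 = 65
C#6: 6×12 + 1 = 73
Difference = 73 - 65 = 8
= 8 semitones


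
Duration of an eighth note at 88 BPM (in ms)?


Working:
One quarter-note beat = 60000 / BPM = 60000 / 88 ms
Eighth note = 1/2 × quarter note
Duration = 1/2 × 60000 / 88 = 30000 / 88
= 340.9 ms


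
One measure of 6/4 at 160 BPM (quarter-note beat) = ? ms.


Quarter-note beat duration = 60000 / 160 ms
Beats per measure (6/4) = 6
One measure = 6 × 60000 / 160 = 360000 / 160 ms
= 2250.0 ms


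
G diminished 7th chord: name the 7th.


Diminished 7th chord = root + minor 3rd + diminished 5th + diminished 7th
Seventh chords stack in thirds, so the letter names are G-B-D-F
Root: G
Minor 3rd above G: Bb
Diminished 5th above G: Db
Diminished 7th above G: Fb
The 7th = Fb


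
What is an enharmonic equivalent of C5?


Reasoning:
Enharmonic notes sound the same pitch but are spelled with different letter names
C and B# name the same pitch class
Octave numbers change at C, so C5 = B#4
= B#4


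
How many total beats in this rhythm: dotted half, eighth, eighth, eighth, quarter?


Let's work it out.
Beat values:
  dotted half = 3 beats
  eighth = 0.5 beats
  eighth = 0.5 beats
  eighth = 0.5 beats
  quarter = 1 beat
Sum = 3 + 0.5 + 0.5 + 0.5 + 1
= 5.5 beats


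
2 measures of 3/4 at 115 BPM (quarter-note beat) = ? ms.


Quarter-note beat duration = 60000 / 115 ms
Beats per measure (3/4) = 3
One measure = 3 × 60000 / 115 = 180000 / 115 ms
2 measures = 2 × 180000 / 115 = 360000 / 115
= 3130.4 ms


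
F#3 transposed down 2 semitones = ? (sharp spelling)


Step by step:
F#3: chromatic position 6 in octave 3 → absolute = 3×12 + 6 = 42
Transpose down 2: 42 - 2 = 40
40 = 3×12 + 4 → E in octave 3
Result = E3


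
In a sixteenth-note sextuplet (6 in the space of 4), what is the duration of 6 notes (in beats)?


Let's work it out.
Sextuplet: 6 notes occupy the space of 4 sixteenth notes
Space = 4 × 1/4 = 1 beat
Each sextuplet note = 1 / 6 = 1/6 beats
6 notes = 6 × 1/6 = 1
= 1 beat


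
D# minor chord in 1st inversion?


Solution.
Root position: D# F# A#
1st inversion: move root up an octave
Bass note: F#
Notes (bottom to top) = F# A# D#


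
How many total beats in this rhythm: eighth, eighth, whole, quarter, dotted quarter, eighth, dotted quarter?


Beat values:
  eighth = 0.5 beats
  eighth = 0.5 beats
  whole = 4 beats
  quarter = 1 beat
  dotted quarter = 1.5 beats
  eighth = 0.5 beats
  dotted quarter = 1.5 beats
Sum = 0.5 + 0.5 + 4 + 1 + 1.5 + 0.5 + 1.5
= 9.5 beats


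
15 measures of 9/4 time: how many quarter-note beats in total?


Reasoning:
Time signature 9/4: the bottom number 4 means the quarter note gets one count
The top number 9 means 9 quarter-note beats per measure
Total = 9 × 15 measures
= 135 quarter-note beats


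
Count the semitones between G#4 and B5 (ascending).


Absolute semitone position = octave×12 + chromatic position
G#4: 4×12 + 8 = 56
B5: 5×12 + 11 = 71
Difference = 71 - 56 = 15
= 15 semitones


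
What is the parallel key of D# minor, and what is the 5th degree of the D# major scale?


Let's work it out.
Parallel keys share the same tonic but differ in mode
D# minor → parallel is D# major
D# major scale: D# E# F## G# A# B# C##
= D# major; 5th degree = A#


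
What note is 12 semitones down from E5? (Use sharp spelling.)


Step by step:
E5: chromatic position 4 in octave 5 → absolute = 5×12 + 4 = 64
Transpose down 12: 64 - 12 = 52
52 = 4×12 + 4 → E in octave 4
Result = E4


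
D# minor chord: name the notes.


Minor triad = root + minor 3rd (3 semitones) + perfect 5th (7 semitones)
A triad on D# stacks thirds, so the chord tones use letter names D-F-A
Root: D#
Minor 3rd above D#: F#
Perfect 5th above D#: A#
Chord = D# F# A#


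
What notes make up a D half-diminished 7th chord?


Half-diminished 7th chord = root + minor 3rd + diminished 5th + minor 7th
Seventh chords stack in thirds, so the letter names are D-F-A-C
Root: D
Minor 3rd above D: F
Diminished 5th above D: Ab
Minor 7th above D: C
Chord = D F Ab C


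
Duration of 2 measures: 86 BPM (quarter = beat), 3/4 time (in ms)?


Let's work it out.
Quarter-note beat duration = 60000 / 86 ms
Beats per measure (3/4) = 3
One measure = 3 × 60000 / 86 = 180000 / 86 ms
2 measures = 2 × 180000 / 86 = 360000 / 86
= 4186.0 ms


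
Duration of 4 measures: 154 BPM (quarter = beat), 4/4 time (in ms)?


Quarter-note beat duration = 60000 / 154 ms
Beats per measure (4/4) = 4
One measure = 4 × 60000 / 154 = 240000 / 154 ms
4 measures = 4 × 240000 / 154 = 960000 / 154
= 6233.8 ms


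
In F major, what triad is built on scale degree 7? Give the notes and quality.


F major scale: F G A Bb C D E
Diatonic triad on degree 7 stacks scale notes 7, 2, 4: E G Bb
E→G = 3 semitones; E→Bb = 6 semitones → diminished triad
= E G Bb (diminished)


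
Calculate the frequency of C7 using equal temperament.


f = 440 × 2^(n/12) where n = semitones from A4
C7: 27 semitones from A4
f = 440 × 2^(27/12)
f = 2093.00 Hz


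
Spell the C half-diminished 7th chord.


Working:
Half-diminished 7th chord = root + minor 3rd + diminished 5th + minor 7th
Seventh chords stack in thirds, so the letter names are C-E-G-B
Root: C
Minor 3rd above C: Eb
Diminished 5th above C: Gb
Minor 7th above C: Bb
Chord = C Eb Gb Bb


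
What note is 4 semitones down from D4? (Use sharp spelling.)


Let's work it out.
D4: chromatic position 2 in octave 4 → absolute = 4×12 + 2 = 50
Transpose down 4: 50 - 4 = 46
46 = 3×12 + 10 → A# in octave 3
Result = A#3


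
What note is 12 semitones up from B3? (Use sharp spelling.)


B3: chromatic position 11 in octave 3 → absolute = 3×12 + 11 = 47
Transpose up 12: 47 + 12 = 59
59 = 4×12 + 11 → B in octave 4
Result = B4


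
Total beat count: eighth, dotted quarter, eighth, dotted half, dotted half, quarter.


Let's work it out.
Beat values:
  eighth = 0.5 beats
  dotted quarter = 1.5 beats
  eighth = 0.5 beats
  dotted half = 3 beats
  dotted half = 3 beats
  quarter = 1 beat
Sum = 0.5 + 1.5 + 0.5 + 3 + 3 + 1
= 9.5 beats


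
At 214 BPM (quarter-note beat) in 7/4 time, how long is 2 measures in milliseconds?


Let's work it out.
Quarter-note beat duration = 60000 / 214 ms
Beats per measure (7/4) = 7
One measure = 7 × 60000 / 214 = 420000 / 214 ms
2 measures = 2 × 420000 / 214 = 840000 / 214
= 3925.2 ms


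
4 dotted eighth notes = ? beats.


Reasoning:
Base eighth note = 1/2 beats
Dot 1 adds half the previous value: +1/4
One dotted eighth = 1/2 + 1/4 = 3/4
4 of them = 4 × 3/4 = 3
= 3 beats


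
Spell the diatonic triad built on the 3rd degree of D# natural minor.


Step by step:
D# natural minor scale: D# E# F# G# A# B C#
Diatonic triad on degree 3 stacks scale notes 3, 5, 7: F# A# C#
F#→A# = 4 semitones; F#→C# = 7 semitones → major triad
= F# A# C# (major)


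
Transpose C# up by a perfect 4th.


perfect 4th: 4 letter names, 5 semitones
Letter: C + 3 → F
Pitch: C# + 5 semitones, spelled as an F → F#
= F#


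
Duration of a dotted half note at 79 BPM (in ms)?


Working:
One quarter-note beat = 60000 / BPM = 60000 / 79 ms
Dotted half note = 3 × quarter note
Duration = 3 × 60000 / 79 = 180000 / 79
= 2278.5 ms


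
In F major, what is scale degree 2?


Working:
Major scale pattern: W-W-H-W-W-W-H (2-2-1-2-2-2-1 semitones)
Starting from F:
  F + 2 semitones → G
  G + 2 semitones → A
  A + 1 semitone → Bb
  Bb + 2 semitones → C
  C + 2 semitones → D
  D + 2 semitones → E
  E + 1 semitone → F
Scale: F G A Bb C D E
Degree 2 = G


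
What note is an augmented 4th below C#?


Step by step:
A 4th spans 4 letter names, so from C we land on G
An augmented 4th = 6 semitones below C#
Spell G at that pitch: G
= G


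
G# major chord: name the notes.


Let's work it out.
Major triad = root + major 3rd (4 semitones) + perfect 5th (7 semitones)
A triad on G# stacks thirds, so the chord tones use letter names G-B-D
Root: G#
Major 3rd above G#: B#
Perfect 5th above G#: D#
Chord = G# B# D#


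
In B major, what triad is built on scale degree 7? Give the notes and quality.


Let's work it out.
B major scale: B C# D# E F# G# A#
Diatonic triad on degree 7 stacks scale notes 7, 2, 4: A# C# E
A#→C# = 3 semitones; A#→E = 6 semitones → diminished triad
= A# C# E (diminished)


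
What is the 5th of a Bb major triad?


Solution.
Major triad = root + major 3rd (4 semitones) + perfect 5th (7 semitones)
A triad on Bb stacks thirds, so the chord tones use letter names B-D-F
Root: Bb
Major 3rd above Bb: D
Perfect 5th above Bb: F
The 5th = F


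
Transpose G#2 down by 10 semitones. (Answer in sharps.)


G#2: chromatic position 8 in octave 2 → absolute = 2×12 + 8 = 32
Transpose down 10: 32 - 10 = 22
22 = 1×12 + 10 → A# in octave 1
Result = A#1


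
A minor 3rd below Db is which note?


Let's work it out.
A 3rd spans 3 letter names, so from D we land on B
A minor 3rd = 3 semitones below Db
Spell B at that pitch: Bb
= Bb


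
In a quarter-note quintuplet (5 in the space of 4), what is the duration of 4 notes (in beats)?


Let's work it out.
Quintuplet: 5 notes occupy the space of 4 quarter notes
Space = 4 × 1 = 4 beats
Each quintuplet note = 4 / 5 = 4/5 beats
4 notes = 4 × 4/5 = 16/5
= 16/5 beats


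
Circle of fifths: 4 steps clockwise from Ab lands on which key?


Let's work it out.
Each clockwise step on the circle of fifths moves up a perfect 5th
From Ab: Ab → Eb → Bb → F → C
= C


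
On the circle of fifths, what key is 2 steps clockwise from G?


Reasoning:
Each clockwise step on the circle of fifths moves up a perfect 5th
From G: G → D → A
= A


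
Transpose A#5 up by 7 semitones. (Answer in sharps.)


Step by step:
A#5: chromatic position 10 in octave 5 → absolute = 5×12 + 10 = 70
Transpose up 7: 70 + 7 = 77
77 = 6×12 + 5 → F in octave 6
Result = F6


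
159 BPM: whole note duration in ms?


One quarter-note beat = 60000 / BPM = 60000 / 159 ms
Whole note = 4 × quarter note
Duration = 4 × 60000 / 159 = 240000 / 159
= 1509.4 ms


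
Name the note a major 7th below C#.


Solution.
A 7th spans 7 letter names, so from C we land on D
A major 7th = 11 semitones below C#
Spell D at that pitch: D
= D


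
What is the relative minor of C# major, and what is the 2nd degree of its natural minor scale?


Reasoning:
The relative minor shares the major's key signature and starts on its 6th degree
6th degree = a major 6th above the tonic; a major 6th above C# is A#
→ relative minor of C# major is A# minor
A# natural minor scale: A# B# C# D# E# F# G#
= A# minor; 2nd degree = B#


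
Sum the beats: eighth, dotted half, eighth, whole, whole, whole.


Step by step:
Beat values:
  eighth = 0.5 beats
  dotted half = 3 beats
  eighth = 0.5 beats
  whole = 4 beats
  whole = 4 beats
  whole = 4 beats
Sum = 0.5 + 3 + 0.5 + 4 + 4 + 4
= 16 beats


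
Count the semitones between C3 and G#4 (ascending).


Working:
Absolute semitone position = octave×12 + chromatic position
C3: 3×12 + 0 = 36
G#4: 4×12 + 8 = 56
Difference = 56 - 36 = 20
= 20 semitones


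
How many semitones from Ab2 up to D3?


Absolute semitone position = octave×12 + chromatic position
Ab2: 2×12 + 8 = 32
D3: 3×12 + 2 = 38
Difference = 38 - 32 = 6
= 6 semitones


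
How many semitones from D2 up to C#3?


Reasoning:
Absolute semitone position = octave×12 + chromatic position
D2: 2×12 + 2 = 26
C#3: 3×12 + 1 = 37
Difference = 37 - 26 = 11
= 11 semitones


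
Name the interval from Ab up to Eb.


Working:
Letter names: A → E spans 5 letter names → a 5th
Semitones: Ab → Eb = 7 half-steps
A 5th of 7 semitones is a perfect 5th
= perfect 5th


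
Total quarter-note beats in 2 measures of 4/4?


Let's work it out.
Time signature 4/4: the bottom number 4 means the quarter note gets one count
The top number 4 means 4 quarter-note beats per measure
Total = 4 × 2 measures
= 8 quarter-note beats


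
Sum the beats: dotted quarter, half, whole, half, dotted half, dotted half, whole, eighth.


Step by step:
Beat values:
  dotted quarter = 1.5 beats
  half = 2 beats
  whole = 4 beats
  half = 2 beats
  dotted half = 3 beats
  dotted half = 3 beats
  whole = 4 beats
  eighth = 0.5 beats
Sum = 1.5 + 2 + 4 + 2 + 3 + 3 + 4 + 0.5
= 20 beats


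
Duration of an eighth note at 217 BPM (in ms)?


One quarter-note beat = 60000 / BPM = 60000 / 217 ms
Eighth note = 1/2 × quarter note
Duration = 1/2 × 60000 / 217 = 30000 / 217
= 138.2 ms


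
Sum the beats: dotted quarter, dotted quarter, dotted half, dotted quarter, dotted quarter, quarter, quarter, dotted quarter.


Solution.
Beat values:
  dotted quarter = 1.5 beats
  dotted quarter = 1.5 beats
  dotted half = 3 beats
  dotted quarter = 1.5 beats
  dotted quarter = 1.5 beats
  quarter = 1 beat
  quarter = 1 beat
  dotted quarter = 1.5 beats
Sum = 1.5 + 1.5 + 3 + 1.5 + 1.5 + 1 + 1 + 1.5
= 12.5 beats


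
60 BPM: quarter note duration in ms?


One quarter-note beat = 60000 / BPM = 60000 / 60 ms
Duration = 60000 / 60
= 1000.0 ms


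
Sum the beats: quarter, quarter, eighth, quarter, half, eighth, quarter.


Solution.
Beat values:
  quarter = 1 beat
  quarter = 1 beat
  eighth = 0.5 beats
  quarter = 1 beat
  half = 2 beats
  eighth = 0.5 beats
  quarter = 1 beat
Sum = 1 + 1 + 0.5 + 1 + 2 + 0.5 + 1
= 7 beats


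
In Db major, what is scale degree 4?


Major scale pattern: W-W-H-W-W-W-H (2-2-1-2-2-2-1 semitones)
Starting from Db:
  Db + 2 semitones → Eb
  Eb + 2 semitones → F
  F + 1 semitone → Gb
  Gb + 2 semitones → Ab
  Ab + 2 semitones → Bb
  Bb + 2 semitones → C
  C + 1 semitone → Db
Scale: Db Eb F Gb Ab Bb C
Degree 4 = Gb


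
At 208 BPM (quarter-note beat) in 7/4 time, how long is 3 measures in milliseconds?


Let's work it out.
Quarter-note beat duration = 60000 / 208 ms
Beats per measure (7/4) = 7
One measure = 7 × 60000 / 208 = 420000 / 208 ms
3 measures = 3 × 420000 / 208 = 1260000 / 208
= 6057.7 ms


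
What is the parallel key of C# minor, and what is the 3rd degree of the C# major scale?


Step by step:
Parallel keys share the same tonic but differ in mode
C# minor → parallel is C# major
C# major scale: C# D# E# F# G# A# B#
= C# major; 3rd degree = E#


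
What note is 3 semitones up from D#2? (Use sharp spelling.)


D#2: chromatic position 3 in octave 2 → absolute = 2×12 + 3 = 27
Transpose up 3: 27 + 3 = 30
30 = 2×12 + 6 → F# in octave 2
Result = F#2


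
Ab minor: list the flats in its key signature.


Flat minor keys: A(0), D(1), G(2), C(3), F(4), Bb(5), Eb(6), Ab(7)
Ab minor has 7 flats
Order of flats: Bb Eb Ab Db Gb Cb Fb → first 7: Bb, Eb, Ab, Db, Gb, Cb, Fb
= Bb, Eb, Ab, Db, Gb, Cb, Fb


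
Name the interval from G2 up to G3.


Letter names: G → G spans 8 letter names → an octave
Semitones: G2 → G3 = 12 half-steps
An octave of 12 semitones is a perfect octave
= perfect octave


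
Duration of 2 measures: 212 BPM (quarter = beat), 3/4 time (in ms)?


Let's work it out.
Quarter-note beat duration = 60000 / 212 ms
Beats per measure (3/4) = 3
One measure = 3 × 60000 / 212 = 180000 / 212 ms
2 measures = 2 × 180000 / 212 = 360000 / 212
= 1698.1 ms
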